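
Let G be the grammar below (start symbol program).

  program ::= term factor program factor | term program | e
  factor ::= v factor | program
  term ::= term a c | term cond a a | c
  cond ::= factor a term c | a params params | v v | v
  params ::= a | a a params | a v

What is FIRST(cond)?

{ a, c, e, v }

From cond ::= factor a term c: add FIRST(factor) = { c, e, v }.
cond ::= a params params contributes {a}.
cond ::= v v contributes {v}.
cond ::= v contributes {v}.
Union: FIRST(cond) = { a, c, e, v }.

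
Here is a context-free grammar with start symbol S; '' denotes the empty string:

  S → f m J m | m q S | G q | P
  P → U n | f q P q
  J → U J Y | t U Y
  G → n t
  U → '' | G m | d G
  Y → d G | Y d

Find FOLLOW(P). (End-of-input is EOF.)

{ EOF, q }

In S → P: P is at the end, add FOLLOW(S) = { EOF }.
In P → f q P q: add FIRST(q) = { q }.
Union: FOLLOW(P) = { EOF, q }.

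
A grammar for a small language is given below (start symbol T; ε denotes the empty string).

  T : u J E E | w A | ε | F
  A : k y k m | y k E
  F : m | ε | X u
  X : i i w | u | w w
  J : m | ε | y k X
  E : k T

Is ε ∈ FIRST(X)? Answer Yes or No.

Nullable nonterminals: F, J, T.
No production of X has an RHS whose symbols are all nullable, so X is not nullable.

No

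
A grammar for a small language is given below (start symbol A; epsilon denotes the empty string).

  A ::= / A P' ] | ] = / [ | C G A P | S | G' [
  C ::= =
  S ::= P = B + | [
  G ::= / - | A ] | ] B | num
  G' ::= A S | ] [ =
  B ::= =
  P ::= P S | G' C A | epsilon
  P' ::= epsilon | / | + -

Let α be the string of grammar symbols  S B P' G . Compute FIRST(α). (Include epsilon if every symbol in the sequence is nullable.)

{ /, =, [, ] }

Add FIRST(S) = { /, =, [, ] }; S is not nullable, stop.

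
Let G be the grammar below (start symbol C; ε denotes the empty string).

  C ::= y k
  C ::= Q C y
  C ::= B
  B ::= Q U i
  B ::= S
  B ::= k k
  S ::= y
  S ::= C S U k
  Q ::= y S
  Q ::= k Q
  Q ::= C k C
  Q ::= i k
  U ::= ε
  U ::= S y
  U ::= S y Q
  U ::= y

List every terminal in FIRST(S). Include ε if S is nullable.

S ::= y contributes {y}.
From S ::= C S U k: add FIRST(C) = { i, k, y }.
Union: FIRST(S) = { i, k, y }.

{ i, k, y }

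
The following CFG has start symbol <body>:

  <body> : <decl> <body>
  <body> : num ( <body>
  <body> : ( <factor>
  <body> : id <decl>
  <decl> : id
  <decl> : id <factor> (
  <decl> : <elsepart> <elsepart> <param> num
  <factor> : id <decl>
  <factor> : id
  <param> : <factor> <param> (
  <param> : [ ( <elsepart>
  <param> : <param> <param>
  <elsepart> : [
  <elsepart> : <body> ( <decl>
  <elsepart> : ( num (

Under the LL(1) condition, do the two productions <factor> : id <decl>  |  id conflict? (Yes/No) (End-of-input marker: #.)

FIRST(id <decl>) = { id } and FIRST(id) = { id }.
Both contain id, so the two alternatives are not disjoint — LL(1) conflict.

Yes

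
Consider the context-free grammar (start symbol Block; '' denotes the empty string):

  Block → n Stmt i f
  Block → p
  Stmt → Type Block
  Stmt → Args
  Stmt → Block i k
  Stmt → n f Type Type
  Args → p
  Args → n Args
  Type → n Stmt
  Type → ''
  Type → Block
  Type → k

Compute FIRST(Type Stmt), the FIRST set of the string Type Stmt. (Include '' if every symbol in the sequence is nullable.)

Add FIRST(Type)\{''} = { k, n, p }; Type is nullable, continue.
Add FIRST(Stmt) = { k, n, p }; Stmt is not nullable, stop.

{ k, n, p }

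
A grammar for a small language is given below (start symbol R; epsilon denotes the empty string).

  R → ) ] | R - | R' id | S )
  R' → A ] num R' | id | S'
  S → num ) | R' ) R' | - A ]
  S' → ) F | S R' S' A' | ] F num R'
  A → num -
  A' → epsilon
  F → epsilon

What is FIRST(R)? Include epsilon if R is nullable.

R → ) ] contributes {)}.
From R → R -: add FIRST(R) = { ), -, ], id, num }.
From R → R' id: add FIRST(R') = { ), -, ], id, num }.
From R → S ): add FIRST(S) = { ), -, ], id, num }.
Union: FIRST(R) = { ), -, ], id, num }.

{ ), -, ], id, num }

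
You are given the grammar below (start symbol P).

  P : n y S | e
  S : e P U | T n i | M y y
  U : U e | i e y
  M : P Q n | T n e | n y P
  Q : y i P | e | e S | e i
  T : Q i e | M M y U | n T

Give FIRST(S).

{ e, n, y }

S : e P U contributes {e}.
From S : T n i: add FIRST(T) = { e, n, y }.
From S : M y y: add FIRST(M) = { e, n, y }.
Union: FIRST(S) = { e, n, y }.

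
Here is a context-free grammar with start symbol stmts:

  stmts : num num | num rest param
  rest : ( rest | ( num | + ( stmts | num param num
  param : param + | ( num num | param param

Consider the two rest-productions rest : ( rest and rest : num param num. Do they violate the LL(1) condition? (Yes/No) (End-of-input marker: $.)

FIRST(( rest) = { ( } and FIRST(num param num) = { num }.
The FIRST sets are disjoint and neither alternative is nullable — no conflict.

No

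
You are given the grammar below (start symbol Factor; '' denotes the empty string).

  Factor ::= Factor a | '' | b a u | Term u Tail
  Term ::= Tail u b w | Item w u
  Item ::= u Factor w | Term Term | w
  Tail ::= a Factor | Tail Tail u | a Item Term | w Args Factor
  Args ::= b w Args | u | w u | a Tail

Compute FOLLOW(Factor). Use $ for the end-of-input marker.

Factor is the start symbol, so $ ∈ FOLLOW(Factor).
In Factor ::= Factor a: add FIRST(a) = { a }.
In Item ::= u Factor w: add FIRST(w) = { w }.
In Tail ::= a Factor: Factor is at the end, add FOLLOW(Tail) = { $, a, b, u, w }.
In Tail ::= w Args Factor: Factor is at the end, add FOLLOW(Tail) = { $, a, b, u, w }.
Union: FOLLOW(Factor) = { $, a, b, u, w }.

{ $, a, b, u, w }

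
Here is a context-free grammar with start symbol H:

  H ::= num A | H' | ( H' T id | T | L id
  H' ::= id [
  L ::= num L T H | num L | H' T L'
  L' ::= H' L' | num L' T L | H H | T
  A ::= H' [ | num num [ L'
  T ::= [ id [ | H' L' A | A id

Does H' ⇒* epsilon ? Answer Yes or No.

No nonterminal in this grammar is nullable.
No production of H' has an RHS whose symbols are all nullable, so H' is not nullable.

No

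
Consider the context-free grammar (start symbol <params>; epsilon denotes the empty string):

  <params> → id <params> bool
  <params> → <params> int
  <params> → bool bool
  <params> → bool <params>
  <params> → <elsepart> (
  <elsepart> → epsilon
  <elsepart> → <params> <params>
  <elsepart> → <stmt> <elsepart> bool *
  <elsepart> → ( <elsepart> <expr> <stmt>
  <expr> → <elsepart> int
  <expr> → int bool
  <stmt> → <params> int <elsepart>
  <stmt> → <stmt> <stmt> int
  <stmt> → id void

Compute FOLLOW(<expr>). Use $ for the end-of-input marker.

{ (, bool, id }

In <elsepart> → ( <elsepart> <expr> <stmt>: add FIRST(<stmt>) = { (, bool, id }.
Union: FOLLOW(<expr>) = { (, bool, id }.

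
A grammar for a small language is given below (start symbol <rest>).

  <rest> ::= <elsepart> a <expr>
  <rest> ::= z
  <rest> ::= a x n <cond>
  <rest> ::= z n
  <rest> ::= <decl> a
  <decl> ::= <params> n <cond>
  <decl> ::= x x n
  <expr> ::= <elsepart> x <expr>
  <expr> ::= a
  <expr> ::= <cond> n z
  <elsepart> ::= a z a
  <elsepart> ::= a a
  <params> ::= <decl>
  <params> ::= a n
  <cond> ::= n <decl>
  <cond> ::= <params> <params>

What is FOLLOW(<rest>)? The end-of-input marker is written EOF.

{ EOF }

<rest> is the start symbol, so EOF ∈ FOLLOW(<rest>).
Union: FOLLOW(<rest>) = { EOF }.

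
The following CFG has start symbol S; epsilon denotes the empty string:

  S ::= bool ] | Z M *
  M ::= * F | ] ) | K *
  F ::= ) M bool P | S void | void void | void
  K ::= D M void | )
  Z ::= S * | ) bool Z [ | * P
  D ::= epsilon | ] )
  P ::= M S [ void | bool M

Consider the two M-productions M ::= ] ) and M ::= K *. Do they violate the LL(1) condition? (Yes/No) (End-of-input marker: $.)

FIRST(] )) = { ] } and FIRST(K *) = { ), *, ] }.
Both contain ], so the two alternatives are not disjoint — LL(1) conflict.

Yes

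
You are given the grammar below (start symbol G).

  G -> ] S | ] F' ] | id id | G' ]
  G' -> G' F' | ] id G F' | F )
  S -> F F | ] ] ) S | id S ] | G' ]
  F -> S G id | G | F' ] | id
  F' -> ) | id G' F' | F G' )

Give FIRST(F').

{ ), ], id }

F' -> ) contributes {)}.
F' -> id G' F' contributes {id}.
From F' -> F G' ): add FIRST(F) = { ), ], id }.
Union: FIRST(F') = { ), ], id }.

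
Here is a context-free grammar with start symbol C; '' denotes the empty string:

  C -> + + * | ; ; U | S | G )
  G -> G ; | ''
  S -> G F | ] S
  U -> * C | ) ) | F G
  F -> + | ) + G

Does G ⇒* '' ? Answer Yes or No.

G has an ''-production, so G ⇒ ''.

Yes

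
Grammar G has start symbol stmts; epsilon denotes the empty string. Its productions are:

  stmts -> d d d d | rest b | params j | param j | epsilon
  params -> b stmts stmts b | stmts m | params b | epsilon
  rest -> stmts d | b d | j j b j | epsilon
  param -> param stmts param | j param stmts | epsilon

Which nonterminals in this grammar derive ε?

Directly nullable (have an epsilon-production): stmts, params, rest, param.

{ param, params, rest, stmts }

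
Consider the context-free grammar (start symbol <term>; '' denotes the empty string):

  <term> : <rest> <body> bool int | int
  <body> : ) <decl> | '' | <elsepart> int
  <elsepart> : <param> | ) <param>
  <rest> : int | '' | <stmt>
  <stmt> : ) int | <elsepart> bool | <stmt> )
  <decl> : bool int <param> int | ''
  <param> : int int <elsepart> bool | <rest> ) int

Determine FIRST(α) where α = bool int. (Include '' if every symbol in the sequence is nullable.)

bool is a terminal; add {bool} and stop.

{ bool }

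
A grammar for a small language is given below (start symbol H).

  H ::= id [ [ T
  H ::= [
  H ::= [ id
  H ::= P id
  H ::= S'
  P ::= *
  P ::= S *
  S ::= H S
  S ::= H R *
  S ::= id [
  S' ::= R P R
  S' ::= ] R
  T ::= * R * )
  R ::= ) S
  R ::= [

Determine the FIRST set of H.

H ::= id [ [ T contributes {id}.
H ::= [ contributes {[}.
H ::= [ id contributes {[}.
From H ::= P id: add FIRST(P) = { ), *, [, ], id }.
From H ::= S': add FIRST(S') = { ), [, ] }.
Union: FIRST(H) = { ), *, [, ], id }.

{ ), *, [, ], id }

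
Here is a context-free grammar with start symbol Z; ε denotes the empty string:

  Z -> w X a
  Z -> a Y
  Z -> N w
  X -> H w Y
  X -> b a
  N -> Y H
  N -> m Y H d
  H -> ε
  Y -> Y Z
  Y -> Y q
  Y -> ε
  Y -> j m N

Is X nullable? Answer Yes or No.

Nullable nonterminals: H, N, Y.
No production of X has an RHS whose symbols are all nullable, so X is not nullable.

No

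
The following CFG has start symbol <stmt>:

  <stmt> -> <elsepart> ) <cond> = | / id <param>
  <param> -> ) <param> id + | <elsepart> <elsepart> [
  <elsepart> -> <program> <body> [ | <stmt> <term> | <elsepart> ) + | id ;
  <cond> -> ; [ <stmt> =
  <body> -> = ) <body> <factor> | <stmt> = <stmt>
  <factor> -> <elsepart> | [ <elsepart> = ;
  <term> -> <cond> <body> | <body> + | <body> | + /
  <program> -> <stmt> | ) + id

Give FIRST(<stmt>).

From <stmt> -> <elsepart> ) <cond> =: add FIRST(<elsepart>) = { ), /, id }.
<stmt> -> / id <param> contributes {/}.
Union: FIRST(<stmt>) = { ), /, id }.

{ ), /, id }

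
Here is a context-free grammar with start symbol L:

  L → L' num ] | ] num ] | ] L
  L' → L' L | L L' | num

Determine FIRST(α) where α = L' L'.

{ ], num }

Add FIRST(L') = { ], num }; L' is not nullable, stop.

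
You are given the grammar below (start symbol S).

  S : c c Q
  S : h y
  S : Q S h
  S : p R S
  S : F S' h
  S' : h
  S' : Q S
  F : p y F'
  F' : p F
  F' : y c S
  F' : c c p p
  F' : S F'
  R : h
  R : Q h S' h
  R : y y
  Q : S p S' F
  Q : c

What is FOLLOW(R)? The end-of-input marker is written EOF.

{ c, h, p }

In S : p R S: add FIRST(S) = { c, h, p }.
Union: FOLLOW(R) = { c, h, p }.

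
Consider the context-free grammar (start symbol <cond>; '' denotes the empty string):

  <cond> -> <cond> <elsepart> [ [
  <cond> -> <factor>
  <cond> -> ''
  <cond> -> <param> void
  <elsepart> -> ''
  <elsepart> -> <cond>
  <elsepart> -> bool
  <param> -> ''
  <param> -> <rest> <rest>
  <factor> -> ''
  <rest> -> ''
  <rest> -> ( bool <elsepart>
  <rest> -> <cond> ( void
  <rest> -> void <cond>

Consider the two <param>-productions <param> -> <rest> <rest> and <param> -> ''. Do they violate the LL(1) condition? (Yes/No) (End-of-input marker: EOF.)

FIRST(<rest> <rest>) = { (, [, bool, void, '' } and FIRST('') = { '' }.
Both alternatives are nullable, violating the LL(1) condition.

Yes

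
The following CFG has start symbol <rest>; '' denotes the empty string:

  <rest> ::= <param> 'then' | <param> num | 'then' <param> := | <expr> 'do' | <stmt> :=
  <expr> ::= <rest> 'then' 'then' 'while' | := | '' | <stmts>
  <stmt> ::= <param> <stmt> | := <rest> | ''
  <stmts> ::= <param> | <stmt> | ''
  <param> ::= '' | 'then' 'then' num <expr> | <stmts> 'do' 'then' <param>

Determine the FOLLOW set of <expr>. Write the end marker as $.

{ 'do', 'then', :=, num }

In <rest> ::= <expr> 'do': add FIRST('do') = { 'do' }.
In <param> ::= 'then' 'then' num <expr>: <expr> is at the end, add FOLLOW(<param>) = { 'do', 'then', :=, num }.
Union: FOLLOW(<expr>) = { 'do', 'then', :=, num }.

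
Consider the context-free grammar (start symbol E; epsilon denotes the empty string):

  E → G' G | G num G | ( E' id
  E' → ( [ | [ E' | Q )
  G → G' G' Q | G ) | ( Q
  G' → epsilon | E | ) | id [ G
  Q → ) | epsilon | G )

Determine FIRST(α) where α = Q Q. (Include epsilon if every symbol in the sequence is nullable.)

{ (, ), id, num, epsilon }

Add FIRST(Q)\{epsilon} = { (, ), id, num }; Q is nullable, continue.
Add FIRST(Q)\{epsilon} = { (, ), id, num }; Q is nullable, continue.
Every symbol is nullable, so include epsilon.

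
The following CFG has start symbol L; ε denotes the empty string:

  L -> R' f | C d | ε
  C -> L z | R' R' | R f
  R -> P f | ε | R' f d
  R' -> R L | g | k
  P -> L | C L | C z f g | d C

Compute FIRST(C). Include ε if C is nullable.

{ d, f, g, k, z, ε }

From C -> L z: L nullable, take FIRST(L) ∪ {z} = { d, f, g, k, z }.
From C -> R' R': R', R' nullable, take FIRST(R') ∪ FIRST(R') = { d, f, g, k, z }; also ε since the whole RHS is nullable.
From C -> R f: R nullable, take FIRST(R) ∪ {f} = { d, f, g, k, z }.
Union: FIRST(C) = { d, f, g, k, z, ε }.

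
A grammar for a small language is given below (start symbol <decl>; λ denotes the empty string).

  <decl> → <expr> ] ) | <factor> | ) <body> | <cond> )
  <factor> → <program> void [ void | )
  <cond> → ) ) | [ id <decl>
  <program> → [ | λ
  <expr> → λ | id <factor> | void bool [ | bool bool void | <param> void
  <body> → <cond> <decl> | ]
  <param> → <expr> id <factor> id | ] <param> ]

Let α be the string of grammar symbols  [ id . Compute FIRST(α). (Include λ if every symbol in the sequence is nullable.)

[ is a terminal; add {[} and stop.

{ [ }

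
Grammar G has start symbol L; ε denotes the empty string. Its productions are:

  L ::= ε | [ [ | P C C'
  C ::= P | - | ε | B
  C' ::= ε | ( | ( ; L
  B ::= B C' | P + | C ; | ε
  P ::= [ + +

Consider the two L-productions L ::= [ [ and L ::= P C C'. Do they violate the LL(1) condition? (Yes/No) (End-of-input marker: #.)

Yes

FIRST([ [) = { [ } and FIRST(P C C') = { [ }.
Both contain [, so the two alternatives are not disjoint — LL(1) conflict.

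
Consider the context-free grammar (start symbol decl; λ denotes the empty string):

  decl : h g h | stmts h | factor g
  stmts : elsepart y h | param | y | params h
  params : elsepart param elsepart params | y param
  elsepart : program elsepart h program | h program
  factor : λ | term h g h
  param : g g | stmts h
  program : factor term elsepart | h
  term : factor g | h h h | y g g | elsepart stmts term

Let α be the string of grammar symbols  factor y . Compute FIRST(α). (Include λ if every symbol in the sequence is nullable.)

Add FIRST(factor)\{λ} = { g, h, y }; factor is nullable, continue.
y is a terminal; add {y} and stop.

{ g, h, y }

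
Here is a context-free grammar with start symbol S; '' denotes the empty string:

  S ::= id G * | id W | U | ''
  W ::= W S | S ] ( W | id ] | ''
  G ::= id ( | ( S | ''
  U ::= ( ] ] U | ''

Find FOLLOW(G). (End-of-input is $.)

{ * }

In S ::= id G *: add FIRST(*) = { * }.
Union: FOLLOW(G) = { * }.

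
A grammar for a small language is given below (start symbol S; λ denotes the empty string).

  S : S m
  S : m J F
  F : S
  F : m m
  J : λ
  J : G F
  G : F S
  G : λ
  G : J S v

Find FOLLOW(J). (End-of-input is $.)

{ m }

In S : m J F: add FIRST(F) = { m }.
In G : J S v: add FIRST(S v) = { m }.
Union: FOLLOW(J) = { m }.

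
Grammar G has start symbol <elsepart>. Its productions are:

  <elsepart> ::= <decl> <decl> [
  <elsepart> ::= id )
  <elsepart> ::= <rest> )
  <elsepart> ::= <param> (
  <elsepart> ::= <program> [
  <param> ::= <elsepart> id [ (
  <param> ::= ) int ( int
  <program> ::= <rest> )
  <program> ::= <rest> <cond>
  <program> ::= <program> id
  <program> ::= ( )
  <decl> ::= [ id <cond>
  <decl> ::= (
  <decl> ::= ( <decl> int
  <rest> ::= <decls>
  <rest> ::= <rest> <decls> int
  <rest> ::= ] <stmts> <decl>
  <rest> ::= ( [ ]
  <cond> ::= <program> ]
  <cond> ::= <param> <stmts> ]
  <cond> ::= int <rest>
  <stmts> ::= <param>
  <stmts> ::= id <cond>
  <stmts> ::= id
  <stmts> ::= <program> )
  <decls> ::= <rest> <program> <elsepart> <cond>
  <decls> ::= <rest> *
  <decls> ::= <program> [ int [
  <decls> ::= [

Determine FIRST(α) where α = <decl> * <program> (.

{ (, [ }

Add FIRST(<decl>) = { (, [ }; <decl> is not nullable, stop.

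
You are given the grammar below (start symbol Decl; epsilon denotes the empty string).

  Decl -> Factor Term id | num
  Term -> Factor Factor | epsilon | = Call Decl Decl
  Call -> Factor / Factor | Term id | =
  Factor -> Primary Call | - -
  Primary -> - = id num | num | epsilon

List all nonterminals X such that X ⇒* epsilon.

{ Primary, Term }

Directly nullable (have an epsilon-production): Term, Primary.
No other nonterminal has a production whose RHS symbols are all nullable.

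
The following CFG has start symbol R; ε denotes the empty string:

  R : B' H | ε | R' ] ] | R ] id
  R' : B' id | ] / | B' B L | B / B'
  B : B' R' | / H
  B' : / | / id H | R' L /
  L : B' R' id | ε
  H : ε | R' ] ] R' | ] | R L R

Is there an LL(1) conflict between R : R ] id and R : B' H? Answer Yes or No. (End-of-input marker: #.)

FIRST(R ] id) = { /, ] } and FIRST(B' H) = { /, ] }.
Both contain /, so the two alternatives are not disjoint — LL(1) conflict.

Yes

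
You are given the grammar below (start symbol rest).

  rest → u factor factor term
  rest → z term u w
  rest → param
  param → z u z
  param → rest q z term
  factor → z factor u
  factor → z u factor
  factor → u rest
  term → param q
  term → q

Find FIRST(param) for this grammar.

{ u, z }

param → z u z contributes {z}.
From param → rest q z term: add FIRST(rest) = { u, z }.
Union: FIRST(param) = { u, z }.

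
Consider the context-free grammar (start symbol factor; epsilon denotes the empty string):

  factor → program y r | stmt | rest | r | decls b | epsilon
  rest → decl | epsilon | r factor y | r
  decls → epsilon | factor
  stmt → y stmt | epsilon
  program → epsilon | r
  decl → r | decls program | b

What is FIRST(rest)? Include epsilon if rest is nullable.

From rest → decl: add FIRST(decl) = { b, r, y, epsilon } (including epsilon since decl is nullable).
rest → epsilon contributes epsilon.
rest → r factor y contributes {r}.
rest → r contributes {r}.
Union: FIRST(rest) = { b, r, y, epsilon }.

{ b, r, y, epsilon }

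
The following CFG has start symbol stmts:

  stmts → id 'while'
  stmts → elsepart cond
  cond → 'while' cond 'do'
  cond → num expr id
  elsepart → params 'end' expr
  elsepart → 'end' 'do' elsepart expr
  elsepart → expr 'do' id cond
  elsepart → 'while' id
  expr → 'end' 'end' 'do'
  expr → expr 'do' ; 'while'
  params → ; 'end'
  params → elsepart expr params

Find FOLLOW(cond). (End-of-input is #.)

{ #, 'do', 'end', 'while', num }

In stmts → elsepart cond: cond is at the end, add FOLLOW(stmts) = { # }.
In cond → 'while' cond 'do': add FIRST('do') = { 'do' }.
In elsepart → expr 'do' id cond: cond is at the end, add FOLLOW(elsepart) = { 'end', 'while', num }.
Union: FOLLOW(cond) = { #, 'do', 'end', 'while', num }.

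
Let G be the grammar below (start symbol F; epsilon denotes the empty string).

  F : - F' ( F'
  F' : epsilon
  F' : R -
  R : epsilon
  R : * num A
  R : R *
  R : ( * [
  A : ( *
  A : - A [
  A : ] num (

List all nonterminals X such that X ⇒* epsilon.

{ F', R }

Directly nullable (have an epsilon-production): F', R.
No other nonterminal has a production whose RHS symbols are all nullable.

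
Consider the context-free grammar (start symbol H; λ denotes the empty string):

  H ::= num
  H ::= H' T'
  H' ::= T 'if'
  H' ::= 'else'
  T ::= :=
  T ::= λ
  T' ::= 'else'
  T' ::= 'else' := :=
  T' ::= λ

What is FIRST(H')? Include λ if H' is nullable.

From H' ::= T 'if': T nullable, take FIRST(T) ∪ {'if'} = { 'if', := }.
H' ::= 'else' contributes {'else'}.
Union: FIRST(H') = { 'else', 'if', := }.

{ 'else', 'if', := }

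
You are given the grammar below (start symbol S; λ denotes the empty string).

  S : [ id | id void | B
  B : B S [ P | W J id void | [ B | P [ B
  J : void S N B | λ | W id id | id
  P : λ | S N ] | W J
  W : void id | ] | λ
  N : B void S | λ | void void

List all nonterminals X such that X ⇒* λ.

{ J, N, P, W }

Directly nullable (have an λ-production): J, P, W, N.
No other nonterminal has a production whose RHS symbols are all nullable.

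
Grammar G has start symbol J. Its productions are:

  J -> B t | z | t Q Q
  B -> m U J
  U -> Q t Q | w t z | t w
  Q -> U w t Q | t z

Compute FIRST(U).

From U -> Q t Q: add FIRST(Q) = { t, w }.
U -> w t z contributes {w}.
U -> t w contributes {t}.
Union: FIRST(U) = { t, w }.

{ t, w }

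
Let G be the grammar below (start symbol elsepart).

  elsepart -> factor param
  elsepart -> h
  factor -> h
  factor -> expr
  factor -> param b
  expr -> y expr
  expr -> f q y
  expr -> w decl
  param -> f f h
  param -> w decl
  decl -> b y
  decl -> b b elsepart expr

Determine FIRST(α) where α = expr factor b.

Add FIRST(expr) = { f, w, y }; expr is not nullable, stop.

{ f, w, y }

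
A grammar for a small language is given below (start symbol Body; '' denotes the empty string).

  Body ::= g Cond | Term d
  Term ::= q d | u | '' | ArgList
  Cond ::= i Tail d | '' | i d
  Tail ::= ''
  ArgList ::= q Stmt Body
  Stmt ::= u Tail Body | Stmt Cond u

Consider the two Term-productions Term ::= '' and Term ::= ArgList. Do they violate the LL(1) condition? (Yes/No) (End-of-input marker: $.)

FIRST('') = { '' } and FIRST(ArgList) = { q }.
The first is nullable but FOLLOW(Term) = { d } is disjoint from FIRST of the second.

No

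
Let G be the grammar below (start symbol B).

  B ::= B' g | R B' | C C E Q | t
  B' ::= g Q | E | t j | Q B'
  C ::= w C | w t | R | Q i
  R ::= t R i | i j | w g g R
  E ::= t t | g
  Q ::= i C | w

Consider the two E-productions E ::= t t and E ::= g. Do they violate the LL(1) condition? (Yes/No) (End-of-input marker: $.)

FIRST(t t) = { t } and FIRST(g) = { g }.
The FIRST sets are disjoint and neither alternative is nullable — no conflict.

No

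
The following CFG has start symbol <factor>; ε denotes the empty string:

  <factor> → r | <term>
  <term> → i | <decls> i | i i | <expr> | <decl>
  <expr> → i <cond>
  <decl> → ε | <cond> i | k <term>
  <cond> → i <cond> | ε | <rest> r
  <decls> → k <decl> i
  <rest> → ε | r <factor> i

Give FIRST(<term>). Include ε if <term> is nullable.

{ i, k, r, ε }

<term> → i contributes {i}.
From <term> → <decls> i: add FIRST(<decls>) = { k }.
<term> → i i contributes {i}.
From <term> → <expr>: add FIRST(<expr>) = { i }.
From <term> → <decl>: add FIRST(<decl>) = { i, k, r, ε } (including ε since <decl> is nullable).
Union: FIRST(<term>) = { i, k, r, ε }.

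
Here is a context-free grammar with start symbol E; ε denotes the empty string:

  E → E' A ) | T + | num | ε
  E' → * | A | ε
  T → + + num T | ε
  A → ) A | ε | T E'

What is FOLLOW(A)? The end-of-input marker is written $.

{ ), *, + }

In E → E' A ): add FIRST()) = { ) }.
In E' → A: A is at the end, add FOLLOW(E') = { ), *, + }.
In A → ) A: A is at the end, add FOLLOW(A) = { ), *, + }.
Union: FOLLOW(A) = { ), *, + }.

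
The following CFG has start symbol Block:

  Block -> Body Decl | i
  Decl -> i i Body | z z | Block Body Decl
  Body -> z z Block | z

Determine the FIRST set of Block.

{ i, z }

From Block -> Body Decl: add FIRST(Body) = { z }.
Block -> i contributes {i}.
Union: FIRST(Block) = { i, z }.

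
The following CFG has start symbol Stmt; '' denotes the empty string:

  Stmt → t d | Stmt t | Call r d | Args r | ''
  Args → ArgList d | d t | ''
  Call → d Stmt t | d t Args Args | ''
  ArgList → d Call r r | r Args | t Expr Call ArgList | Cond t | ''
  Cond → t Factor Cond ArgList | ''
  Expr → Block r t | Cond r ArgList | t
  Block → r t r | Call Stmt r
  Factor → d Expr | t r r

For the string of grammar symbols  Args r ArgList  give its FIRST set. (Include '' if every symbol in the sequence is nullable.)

Add FIRST(Args)\{''} = { d, r, t }; Args is nullable, continue.
r is a terminal; add {r} and stop.

{ d, r, t }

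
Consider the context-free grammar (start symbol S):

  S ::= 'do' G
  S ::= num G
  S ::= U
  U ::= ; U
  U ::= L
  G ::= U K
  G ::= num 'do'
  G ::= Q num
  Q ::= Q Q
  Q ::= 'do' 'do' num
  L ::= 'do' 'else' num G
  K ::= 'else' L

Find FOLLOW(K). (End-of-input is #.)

{ #, 'else' }

In G ::= U K: K is at the end, add FOLLOW(G) = { #, 'else' }.
Union: FOLLOW(K) = { #, 'else' }.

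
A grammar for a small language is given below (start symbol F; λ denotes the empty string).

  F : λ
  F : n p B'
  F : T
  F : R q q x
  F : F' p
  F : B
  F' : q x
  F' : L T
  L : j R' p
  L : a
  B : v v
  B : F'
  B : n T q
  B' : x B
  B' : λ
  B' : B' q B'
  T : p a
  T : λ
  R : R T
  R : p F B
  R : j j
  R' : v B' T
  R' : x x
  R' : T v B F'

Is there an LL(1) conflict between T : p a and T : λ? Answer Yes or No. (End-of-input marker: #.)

FIRST(p a) = { p } and FIRST(λ) = { λ }.
The second alternative is nullable and FOLLOW(T) = { #, a, j, n, p, q, v } shares p with FIRST of the first — conflict.

Yes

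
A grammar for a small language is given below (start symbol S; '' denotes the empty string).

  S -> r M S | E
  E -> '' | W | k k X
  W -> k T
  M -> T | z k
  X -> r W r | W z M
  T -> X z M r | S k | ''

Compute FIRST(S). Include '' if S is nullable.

S -> r M S contributes {r}.
From S -> E: add FIRST(E) = { k, '' } (including '' since E is nullable).
Union: FIRST(S) = { k, r, '' }.

{ k, r, '' }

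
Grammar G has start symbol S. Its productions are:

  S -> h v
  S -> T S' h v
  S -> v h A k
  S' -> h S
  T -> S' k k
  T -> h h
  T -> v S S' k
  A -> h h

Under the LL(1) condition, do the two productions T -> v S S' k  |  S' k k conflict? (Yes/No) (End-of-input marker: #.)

FIRST(v S S' k) = { v } and FIRST(S' k k) = { h }.
The FIRST sets are disjoint and neither alternative is nullable — no conflict.

No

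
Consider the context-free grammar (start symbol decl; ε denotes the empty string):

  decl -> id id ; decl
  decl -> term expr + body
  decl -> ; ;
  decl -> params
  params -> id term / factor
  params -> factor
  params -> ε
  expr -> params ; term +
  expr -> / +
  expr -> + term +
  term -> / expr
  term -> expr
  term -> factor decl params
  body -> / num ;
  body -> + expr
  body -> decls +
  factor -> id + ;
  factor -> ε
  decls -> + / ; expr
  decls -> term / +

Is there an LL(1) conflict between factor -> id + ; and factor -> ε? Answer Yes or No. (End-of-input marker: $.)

Yes

FIRST(id + ;) = { id } and FIRST(ε) = { ε }.
The second alternative is nullable and FOLLOW(factor) = { $, +, /, ;, id } shares id with FIRST of the first — conflict.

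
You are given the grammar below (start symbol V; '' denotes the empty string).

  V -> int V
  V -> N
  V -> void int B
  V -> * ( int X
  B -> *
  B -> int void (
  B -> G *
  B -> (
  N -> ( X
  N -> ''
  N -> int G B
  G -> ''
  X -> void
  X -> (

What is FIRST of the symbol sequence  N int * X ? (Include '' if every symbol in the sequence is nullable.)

Add FIRST(N)\{''} = { (, int }; N is nullable, continue.
int is a terminal; add {int} and stop.

{ (, int }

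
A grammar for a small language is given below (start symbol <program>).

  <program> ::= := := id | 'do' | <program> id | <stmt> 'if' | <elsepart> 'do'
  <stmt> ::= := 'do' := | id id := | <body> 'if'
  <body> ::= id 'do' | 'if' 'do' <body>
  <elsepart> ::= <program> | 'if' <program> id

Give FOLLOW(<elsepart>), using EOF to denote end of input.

In <program> ::= <elsepart> 'do': add FIRST('do') = { 'do' }.
Union: FOLLOW(<elsepart>) = { 'do' }.

{ 'do' }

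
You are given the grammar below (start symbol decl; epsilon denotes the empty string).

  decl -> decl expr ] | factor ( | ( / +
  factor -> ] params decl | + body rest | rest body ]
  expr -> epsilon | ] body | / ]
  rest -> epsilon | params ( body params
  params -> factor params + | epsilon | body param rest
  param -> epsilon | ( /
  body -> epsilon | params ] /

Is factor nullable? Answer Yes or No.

Nullable nonterminals: body, expr, param, params, rest.
No production of factor has an RHS whose symbols are all nullable, so factor is not nullable.

No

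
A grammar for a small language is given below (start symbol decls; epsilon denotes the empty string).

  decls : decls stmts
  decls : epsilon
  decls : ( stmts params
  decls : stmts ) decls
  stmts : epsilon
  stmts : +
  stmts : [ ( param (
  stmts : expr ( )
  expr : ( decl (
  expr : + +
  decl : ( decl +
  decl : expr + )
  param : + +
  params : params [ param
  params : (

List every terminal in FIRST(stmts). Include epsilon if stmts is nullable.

stmts : epsilon contributes epsilon.
stmts : + contributes {+}.
stmts : [ ( param ( contributes {[}.
From stmts : expr ( ): add FIRST(expr) = { (, + }.
Union: FIRST(stmts) = { (, +, [, epsilon }.

{ (, +, [, epsilon }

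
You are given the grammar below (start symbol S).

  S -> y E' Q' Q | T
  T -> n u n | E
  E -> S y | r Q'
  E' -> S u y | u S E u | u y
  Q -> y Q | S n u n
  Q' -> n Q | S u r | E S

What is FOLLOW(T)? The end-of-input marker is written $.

{ $, n, r, u, y }

In S -> T: T is at the end, add FOLLOW(S) = { $, n, r, u, y }.
Union: FOLLOW(T) = { $, n, r, u, y }.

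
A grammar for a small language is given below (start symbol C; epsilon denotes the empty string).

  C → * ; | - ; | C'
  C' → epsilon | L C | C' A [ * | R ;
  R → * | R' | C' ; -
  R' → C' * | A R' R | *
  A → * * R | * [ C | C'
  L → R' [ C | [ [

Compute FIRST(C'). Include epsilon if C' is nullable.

C' → epsilon contributes epsilon.
From C' → L C: add FIRST(L) = { *, ;, [ }.
From C' → C' A [ *: C', A nullable, take FIRST(C') ∪ FIRST(A) ∪ {[} = { *, ;, [ }.
From C' → R ;: add FIRST(R) = { *, ;, [ }.
Union: FIRST(C') = { *, ;, [, epsilon }.

{ *, ;, [, epsilon }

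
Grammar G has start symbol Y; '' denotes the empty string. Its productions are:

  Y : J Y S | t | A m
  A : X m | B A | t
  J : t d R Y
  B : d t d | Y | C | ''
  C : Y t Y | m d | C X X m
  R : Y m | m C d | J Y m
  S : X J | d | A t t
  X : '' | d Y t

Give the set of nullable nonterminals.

Directly nullable (have an ''-production): B, X.
No other nonterminal has a production whose RHS symbols are all nullable.

{ B, X }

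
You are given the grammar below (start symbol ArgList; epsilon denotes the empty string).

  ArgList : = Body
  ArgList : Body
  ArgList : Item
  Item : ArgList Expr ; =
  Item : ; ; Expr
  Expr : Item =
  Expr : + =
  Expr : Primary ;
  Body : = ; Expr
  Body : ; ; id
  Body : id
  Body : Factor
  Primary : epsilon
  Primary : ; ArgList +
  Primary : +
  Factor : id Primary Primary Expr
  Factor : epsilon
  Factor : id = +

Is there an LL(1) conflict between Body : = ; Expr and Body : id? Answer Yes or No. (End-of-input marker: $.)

FIRST(= ; Expr) = { = } and FIRST(id) = { id }.
The FIRST sets are disjoint and neither alternative is nullable — no conflict.

No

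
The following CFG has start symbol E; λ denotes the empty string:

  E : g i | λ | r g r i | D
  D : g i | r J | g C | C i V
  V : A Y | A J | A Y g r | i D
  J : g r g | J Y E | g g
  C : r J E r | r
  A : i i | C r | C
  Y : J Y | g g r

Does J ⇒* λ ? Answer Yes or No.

No

Nullable nonterminals: E.
No production of J has an RHS whose symbols are all nullable, so J is not nullable.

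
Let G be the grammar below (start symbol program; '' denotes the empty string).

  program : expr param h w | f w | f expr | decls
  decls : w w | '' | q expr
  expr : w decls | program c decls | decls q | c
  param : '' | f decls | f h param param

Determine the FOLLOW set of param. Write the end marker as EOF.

{ f, h }

In program : expr param h w: add FIRST(h w) = { h }.
In param : f h param param: add FIRST(param)\{''} = { f }.
  Since param is nullable, also add FOLLOW(param) = { f, h }.
In param : f h param param: param is at the end, add FOLLOW(param) = { f, h }.
Union: FOLLOW(param) = { f, h }.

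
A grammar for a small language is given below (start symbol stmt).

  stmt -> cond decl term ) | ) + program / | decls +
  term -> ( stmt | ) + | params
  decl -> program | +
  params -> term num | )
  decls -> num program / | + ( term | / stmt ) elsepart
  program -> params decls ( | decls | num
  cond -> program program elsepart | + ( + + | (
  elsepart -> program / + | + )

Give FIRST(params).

{ (, ) }

From params -> term num: add FIRST(term) = { (, ) }.
params -> ) contributes {)}.
Union: FIRST(params) = { (, ) }.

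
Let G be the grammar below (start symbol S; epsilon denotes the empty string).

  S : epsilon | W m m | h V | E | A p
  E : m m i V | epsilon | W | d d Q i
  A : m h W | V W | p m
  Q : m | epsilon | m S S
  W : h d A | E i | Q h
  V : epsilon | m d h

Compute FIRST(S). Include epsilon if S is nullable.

{ d, h, i, m, p, epsilon }

S : epsilon contributes epsilon.
From S : W m m: add FIRST(W) = { d, h, i, m }.
S : h V contributes {h}.
From S : E: add FIRST(E) = { d, h, i, m, epsilon } (including epsilon since E is nullable).
From S : A p: add FIRST(A) = { d, h, i, m, p }.
Union: FIRST(S) = { d, h, i, m, p, epsilon }.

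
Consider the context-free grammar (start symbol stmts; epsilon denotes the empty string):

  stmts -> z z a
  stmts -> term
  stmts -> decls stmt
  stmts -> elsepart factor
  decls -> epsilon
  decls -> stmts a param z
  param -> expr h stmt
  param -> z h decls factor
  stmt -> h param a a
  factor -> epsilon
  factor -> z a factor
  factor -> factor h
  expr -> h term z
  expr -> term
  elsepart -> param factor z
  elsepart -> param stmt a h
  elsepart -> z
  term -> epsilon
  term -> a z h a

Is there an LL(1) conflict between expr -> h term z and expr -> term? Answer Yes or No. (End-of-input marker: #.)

FIRST(h term z) = { h } and FIRST(term) = { a, epsilon }.
The second alternative is nullable and FOLLOW(expr) = { h } shares h with FIRST of the first — conflict.

Yes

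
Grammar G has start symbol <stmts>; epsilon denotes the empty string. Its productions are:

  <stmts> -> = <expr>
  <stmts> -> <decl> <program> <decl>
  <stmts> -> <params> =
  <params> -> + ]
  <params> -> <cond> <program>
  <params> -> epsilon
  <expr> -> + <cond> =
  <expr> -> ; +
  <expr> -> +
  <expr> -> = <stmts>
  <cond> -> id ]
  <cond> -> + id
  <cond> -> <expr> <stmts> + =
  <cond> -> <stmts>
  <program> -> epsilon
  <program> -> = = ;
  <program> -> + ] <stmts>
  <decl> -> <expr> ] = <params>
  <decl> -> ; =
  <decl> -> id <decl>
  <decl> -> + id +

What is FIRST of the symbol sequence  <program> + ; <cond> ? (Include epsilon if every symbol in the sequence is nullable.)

Add FIRST(<program>)\{epsilon} = { +, = }; <program> is nullable, continue.
+ is a terminal; add {+} and stop.

{ +, = }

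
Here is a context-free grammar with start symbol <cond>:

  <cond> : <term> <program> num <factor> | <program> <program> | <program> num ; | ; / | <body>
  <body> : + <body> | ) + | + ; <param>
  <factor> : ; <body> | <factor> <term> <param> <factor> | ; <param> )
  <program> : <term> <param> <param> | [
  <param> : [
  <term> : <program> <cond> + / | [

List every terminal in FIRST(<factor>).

<factor> : ; <body> contributes {;}.
From <factor> : <factor> <term> <param> <factor>: add FIRST(<factor>) = { ; }.
<factor> : ; <param> ) contributes {;}.
Union: FIRST(<factor>) = { ; }.

{ ; }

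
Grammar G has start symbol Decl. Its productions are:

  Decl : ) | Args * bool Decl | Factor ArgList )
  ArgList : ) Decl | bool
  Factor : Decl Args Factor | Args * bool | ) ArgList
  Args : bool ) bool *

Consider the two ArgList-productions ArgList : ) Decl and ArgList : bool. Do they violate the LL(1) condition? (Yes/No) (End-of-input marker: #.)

FIRST() Decl) = { ) } and FIRST(bool) = { bool }.
The FIRST sets are disjoint and neither alternative is nullable — no conflict.

No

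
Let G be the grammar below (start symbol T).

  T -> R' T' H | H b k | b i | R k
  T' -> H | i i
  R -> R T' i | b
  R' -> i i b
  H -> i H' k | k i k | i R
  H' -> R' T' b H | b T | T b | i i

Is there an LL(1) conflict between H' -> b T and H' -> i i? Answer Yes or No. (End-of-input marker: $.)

FIRST(b T) = { b } and FIRST(i i) = { i }.
The FIRST sets are disjoint and neither alternative is nullable — no conflict.

No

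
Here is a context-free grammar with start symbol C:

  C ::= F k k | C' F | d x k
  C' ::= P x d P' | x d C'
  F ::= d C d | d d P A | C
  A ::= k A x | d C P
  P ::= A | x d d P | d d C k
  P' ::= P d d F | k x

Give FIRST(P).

From P ::= A: add FIRST(A) = { d, k }.
P ::= x d d P contributes {x}.
P ::= d d C k contributes {d}.
Union: FIRST(P) = { d, k, x }.

{ d, k, x }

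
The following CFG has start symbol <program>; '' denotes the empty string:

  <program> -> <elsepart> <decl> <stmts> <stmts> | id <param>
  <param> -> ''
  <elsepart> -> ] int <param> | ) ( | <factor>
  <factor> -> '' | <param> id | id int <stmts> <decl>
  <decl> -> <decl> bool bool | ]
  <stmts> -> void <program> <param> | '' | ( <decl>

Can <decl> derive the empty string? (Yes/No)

Nullable nonterminals: <elsepart>, <factor>, <param>, <stmts>.
No production of <decl> has an RHS whose symbols are all nullable, so <decl> is not nullable.

No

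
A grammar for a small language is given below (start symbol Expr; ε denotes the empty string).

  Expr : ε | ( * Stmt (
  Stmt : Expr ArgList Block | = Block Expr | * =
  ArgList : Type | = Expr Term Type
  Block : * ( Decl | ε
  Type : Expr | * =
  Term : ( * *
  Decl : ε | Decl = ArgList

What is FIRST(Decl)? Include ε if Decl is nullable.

Decl : ε contributes ε.
From Decl : Decl = ArgList: Decl nullable, take FIRST(Decl) ∪ {=} = { = }.
Union: FIRST(Decl) = { =, ε }.

{ =, ε }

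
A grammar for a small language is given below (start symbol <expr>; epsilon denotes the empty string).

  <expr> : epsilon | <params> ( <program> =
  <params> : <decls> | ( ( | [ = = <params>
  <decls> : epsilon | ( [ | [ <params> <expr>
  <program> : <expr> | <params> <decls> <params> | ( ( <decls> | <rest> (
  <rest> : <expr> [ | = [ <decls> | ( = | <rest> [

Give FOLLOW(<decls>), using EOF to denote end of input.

{ (, =, [ }

In <params> : <decls>: <decls> is at the end, add FOLLOW(<params>) = { (, =, [ }.
In <program> : <params> <decls> <params>: add FIRST(<params>)\{epsilon} = { (, [ }.
  Since <params> is nullable, also add FOLLOW(<program>) = { = }.
In <program> : ( ( <decls>: <decls> is at the end, add FOLLOW(<program>) = { = }.
In <rest> : = [ <decls>: <decls> is at the end, add FOLLOW(<rest>) = { (, [ }.
Union: FOLLOW(<decls>) = { (, =, [ }.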